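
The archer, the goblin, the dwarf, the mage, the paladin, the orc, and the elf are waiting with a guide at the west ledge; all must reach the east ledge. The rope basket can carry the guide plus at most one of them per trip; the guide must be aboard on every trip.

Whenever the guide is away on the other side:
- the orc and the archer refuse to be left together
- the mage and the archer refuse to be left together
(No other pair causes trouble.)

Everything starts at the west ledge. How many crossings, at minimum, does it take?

Counting alone: the guide can take at most 1 across per trip to the east ledge, so moving all 7 needs at least 7 loaded trips out, with a return between consecutive ones — at least 13 crossings.
The safety rule pushes this higher. Following every safe sequence of crossings, the most of the 7 that can be at the east ledge as the rope basket arrives there on crossing 13 is 6 — never all 7.
So no plan with fewer than 15 crossings exists, and this one achieves 15:
1. Guide goes to the east ledge with the archer.
2. Guide goes back to the west ledge alone.
3. Guide goes to the east ledge with the goblin.
4. Guide goes back to the west ledge alone.
5. Guide goes to the east ledge with the dwarf.
6. Guide goes back to the west ledge alone.
7. Guide goes to the east ledge with the mage.
8. Guide goes back to the west ledge with the archer.
9. Guide goes to the east ledge with the orc.
10. Guide goes back to the west ledge alone.
11. Guide goes to the east ledge with the paladin.
12. Guide goes back to the west ledge alone.
13. Guide goes to the east ledge with the elf.
14. Guide goes back to the west ledge alone.
15. Guide goes to the east ledge with the archer.

15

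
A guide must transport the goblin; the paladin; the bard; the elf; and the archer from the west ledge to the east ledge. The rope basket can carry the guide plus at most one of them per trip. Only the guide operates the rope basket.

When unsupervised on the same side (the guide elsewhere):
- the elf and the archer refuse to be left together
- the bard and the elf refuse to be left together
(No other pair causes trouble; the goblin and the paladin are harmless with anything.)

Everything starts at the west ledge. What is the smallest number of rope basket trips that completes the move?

11

Counting alone: the guide can take at most 1 across per trip to the east ledge, so moving all 5 needs at least 5 loaded trips out, with a return between consecutive ones — at least 9 crossings.
The safety rule pushes this higher. Following every safe sequence of crossings, the most of the 5 that can be at the east ledge as the rope basket arrives there on crossing 9 is 4 — never all 5.
So no plan with fewer than 11 crossings exists, and this one achieves 11:
1. Guide goes to the east ledge with the elf.  [the west ledge: the archer, the bard, the goblin, the paladin | the east ledge: the elf]
2. Guide goes back to the west ledge alone.  [the west ledge: the archer, the bard, the goblin, the paladin | the east ledge: the elf]
3. Guide goes to the east ledge with the goblin.  [the west ledge: the archer, the bard, the paladin | the east ledge: the elf, the goblin]
4. Guide goes back to the west ledge alone.  [the west ledge: the archer, the bard, the paladin | the east ledge: the elf, the goblin]
5. Guide goes to the east ledge with the paladin.  [the west ledge: the archer, the bard | the east ledge: the elf, the goblin, the paladin]
6. Guide goes back to the west ledge alone.  [the west ledge: the archer, the bard | the east ledge: the elf, the goblin, the paladin]
7. Guide goes to the east ledge with the bard.  [the west ledge: the archer | the east ledge: the bard, the elf, the goblin, the paladin]
8. Guide goes back to the west ledge with the elf.  [the west ledge: the archer, the elf | the east ledge: the bard, the goblin, the paladin]
9. Guide goes to the east ledge with the archer.  [the west ledge: the elf | the east ledge: the archer, the bard, the goblin, the paladin]
10. Guide goes back to the west ledge alone.  [the west ledge: the elf | the east ledge: the archer, the bard, the goblin, the paladin]
11. Guide goes to the east ledge with the elf.  [the west ledge: — | the east ledge: the archer, the bard, the elf, the goblin, the paladin]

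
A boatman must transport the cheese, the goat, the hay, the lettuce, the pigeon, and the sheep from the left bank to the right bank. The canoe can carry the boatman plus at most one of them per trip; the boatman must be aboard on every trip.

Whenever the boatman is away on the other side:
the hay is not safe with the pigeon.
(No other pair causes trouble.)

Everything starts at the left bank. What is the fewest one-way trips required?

11

Counting alone: the boatman can take at most 1 across per trip to the right bank, so moving all 6 needs at least 6 loaded trips out, with a return between consecutive ones — at least 11 crossings.
The plan below uses exactly 11 crossings, so it is optimal:
1. Boatman goes to the right bank with the hay.
2. Boatman goes back to the left bank alone.
3. Boatman goes to the right bank with the cheese.
4. Boatman goes back to the left bank alone.
5. Boatman goes to the right bank with the goat.
6. Boatman goes back to the left bank alone.
7. Boatman goes to the right bank with the lettuce.
8. Boatman goes back to the left bank alone.
9. Boatman goes to the right bank with the sheep.
10. Boatman goes back to the left bank alone.
11. Boatman goes to the right bank with the pigeon.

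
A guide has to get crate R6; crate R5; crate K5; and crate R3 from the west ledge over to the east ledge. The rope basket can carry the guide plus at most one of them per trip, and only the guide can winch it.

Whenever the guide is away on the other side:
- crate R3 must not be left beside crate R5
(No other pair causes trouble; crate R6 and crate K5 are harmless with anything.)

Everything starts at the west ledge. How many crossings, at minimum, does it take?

7

Counting alone: the guide can take at most 1 across per trip to the east ledge, so moving all 4 needs at least 4 loaded trips out, with a return between consecutive ones — at least 7 crossings.
The plan below uses exactly 7 crossings, so it is optimal:
1. Guide goes to the east ledge with crate R5.  [the west ledge: crate K5, crate R3, crate R6 | the east ledge: crate R5]
2. Guide goes back to the west ledge alone.  [the west ledge: crate K5, crate R3, crate R6 | the east ledge: crate R5]
3. Guide goes to the east ledge with crate R6.  [the west ledge: crate K5, crate R3 | the east ledge: crate R5, crate R6]
4. Guide goes back to the west ledge alone.  [the west ledge: crate K5, crate R3 | the east ledge: crate R5, crate R6]
5. Guide goes to the east ledge with crate K5.  [the west ledge: crate R3 | the east ledge: crate K5, crate R5, crate R6]
6. Guide goes back to the west ledge alone.  [the west ledge: crate R3 | the east ledge: crate K5, crate R5, crate R6]
7. Guide goes to the east ledge with crate R3.  [the west ledge: — | the east ledge: crate K5, crate R3, crate R5, crate R6]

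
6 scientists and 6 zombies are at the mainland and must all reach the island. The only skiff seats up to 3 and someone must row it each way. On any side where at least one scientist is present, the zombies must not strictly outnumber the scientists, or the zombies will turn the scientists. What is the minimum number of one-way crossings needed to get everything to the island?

impossible

Following every safe sequence of crossings from the start, the most of the 12 that can be at the island as the skiff arrives there on crossings 1, 3, 5 is 3, 5, 6 respectively; the best ever achieved is 6 of 12.
From crossing 7 on, no configuration arises that was not already reachable earlier: only 17 distinct safe configurations (who is on which side, and where the skiff is) can ever be reached, none of them has everyone across, and every continuation just revisits them. They are: 0 scientists + 0 zombies across (skiff back at the start); 0 scientists + 1 zombie across (skiff there); 0 scientists + 1 zombie across (skiff back at the start); 0 scientists + 2 zombies across (skiff there); 0 scientists + 2 zombies across (skiff back at the start); 0 scientists + 3 zombies across (skiff there); 0 scientists + 3 zombies across (skiff back at the start); 0 scientists + 4 zombies across (skiff there); 0 scientists + 4 zombies across (skiff back at the start); 0 scientists + 5 zombies across (skiff there); 0 scientists + 5 zombies across (skiff back at the start); 0 scientists + 6 zombies across (skiff there); 1 scientist + 1 zombie across (skiff there); 1 scientist + 1 zombie across (skiff back at the start); 2 scientists + 2 zombies across (skiff there); 2 scientists + 2 zombies across (skiff back at the start); 3 scientists + 3 zombies across (skiff there). So no valid plan exists.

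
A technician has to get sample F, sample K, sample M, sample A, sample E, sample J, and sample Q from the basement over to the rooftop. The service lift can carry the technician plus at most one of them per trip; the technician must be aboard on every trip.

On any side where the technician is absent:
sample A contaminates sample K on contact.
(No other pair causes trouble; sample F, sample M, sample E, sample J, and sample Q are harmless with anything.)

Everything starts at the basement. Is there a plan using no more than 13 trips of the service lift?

Yes — this plan uses 13 crossings (≤ 13):
1. Technician goes to the rooftop with sample K.
2. Technician goes back to the basement alone.
3. Technician goes to the rooftop with sample F.
4. Technician goes back to the basement alone.
5. Technician goes to the rooftop with sample M.
6. Technician goes back to the basement alone.
7. Technician goes to the rooftop with sample E.
8. Technician goes back to the basement alone.
9. Technician goes to the rooftop with sample J.
10. Technician goes back to the basement alone.
11. Technician goes to the rooftop with sample Q.
12. Technician goes back to the basement alone.
13. Technician goes to the rooftop with sample A.

Yes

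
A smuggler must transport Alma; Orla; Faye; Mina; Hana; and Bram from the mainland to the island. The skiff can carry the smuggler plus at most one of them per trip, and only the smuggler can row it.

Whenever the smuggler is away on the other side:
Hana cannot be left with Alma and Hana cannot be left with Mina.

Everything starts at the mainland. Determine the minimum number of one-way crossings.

Counting alone: the smuggler can take at most 1 across per trip to the island, so moving all 6 needs at least 6 loaded trips out, with a return between consecutive ones — at least 11 crossings.
The safety rule pushes this higher. Following every safe sequence of crossings, the most of the 6 that can be at the island as the skiff arrives there on crossing 11 is 5 — never all 6.
So no plan with fewer than 13 crossings exists, and this one achieves 13:
1. Smuggler goes to the island with Hana.  [the mainland: Alma, Bram, Faye, Mina, Orla | the island: Hana]
2. Smuggler goes back to the mainland alone.  [the mainland: Alma, Bram, Faye, Mina, Orla | the island: Hana]
3. Smuggler goes to the island with Alma.  [the mainland: Bram, Faye, Mina, Orla | the island: Alma, Hana]
4. Smuggler goes back to the mainland with Hana.  [the mainland: Bram, Faye, Hana, Mina, Orla | the island: Alma]
5. Smuggler goes to the island with Mina.  [the mainland: Bram, Faye, Hana, Orla | the island: Alma, Mina]
6. Smuggler goes back to the mainland alone.  [the mainland: Bram, Faye, Hana, Orla | the island: Alma, Mina]
7. Smuggler goes to the island with Orla.  [the mainland: Bram, Faye, Hana | the island: Alma, Mina, Orla]
8. Smuggler goes back to the mainland alone.  [the mainland: Bram, Faye, Hana | the island: Alma, Mina, Orla]
9. Smuggler goes to the island with Faye.  [the mainland: Bram, Hana | the island: Alma, Faye, Mina, Orla]
10. Smuggler goes back to the mainland alone.  [the mainland: Bram, Hana | the island: Alma, Faye, Mina, Orla]
11. Smuggler goes to the island with Bram.  [the mainland: Hana | the island: Alma, Bram, Faye, Mina, Orla]
12. Smuggler goes back to the mainland alone.  [the mainland: Hana | the island: Alma, Bram, Faye, Mina, Orla]
13. Smuggler goes to the island with Hana.  [the mainland: — | the island: Alma, Bram, Faye, Hana, Mina, Orla]

13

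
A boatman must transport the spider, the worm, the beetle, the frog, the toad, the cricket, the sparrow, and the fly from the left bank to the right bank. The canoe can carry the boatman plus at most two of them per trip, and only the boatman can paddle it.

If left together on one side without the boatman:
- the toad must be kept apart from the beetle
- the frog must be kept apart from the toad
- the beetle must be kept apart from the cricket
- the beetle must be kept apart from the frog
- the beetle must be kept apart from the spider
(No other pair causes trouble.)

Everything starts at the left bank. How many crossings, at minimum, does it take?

Counting alone: the boatman can take at most 2 across per trip to the right bank, so moving all 8 needs at least 4 loaded trips out, with a return between consecutive ones — at least 7 crossings.
The safety rule pushes this higher. Following every safe sequence of crossings, the most of the 8 that can be at the right bank as the canoe arrives there on crossings 7, 9, 11 is 5, 6, 7 respectively — never all 8.
So no plan with fewer than 13 crossings exists, and this one achieves 13:
1. Boatman goes to the right bank with the beetle and the frog.
2. Boatman goes back to the left bank with the beetle.
3. Boatman goes to the right bank with the beetle and the spider.
4. Boatman goes back to the left bank with the beetle.
5. Boatman goes to the right bank with the beetle and the worm.
6. Boatman goes back to the left bank with the beetle.
7. Boatman goes to the right bank with the beetle and the cricket.
8. Boatman goes back to the left bank with the beetle.
9. Boatman goes to the right bank with the beetle and the sparrow.
10. Boatman goes back to the left bank with the beetle.
11. Boatman goes to the right bank with the beetle and the fly.
12. Boatman goes back to the left bank with the beetle.
13. Boatman goes to the right bank with the beetle and the toad.

13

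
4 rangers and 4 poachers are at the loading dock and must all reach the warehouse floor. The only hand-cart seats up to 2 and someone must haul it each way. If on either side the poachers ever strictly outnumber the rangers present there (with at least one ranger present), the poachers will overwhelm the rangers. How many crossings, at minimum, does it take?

impossible

Following every safe sequence of crossings from the start, the most of the 8 that can be at the warehouse floor as the hand-cart arrives there on crossings 1, 3, 5 is 2, 3, 4 respectively; the best ever achieved is 4 of 8.
From crossing 7 on, no configuration arises that was not already reachable earlier: only 11 distinct safe configurations (who is on which side, and where the hand-cart is) can ever be reached, none of them has everyone across, and every continuation just revisits them. They are: 0 rangers + 0 poachers across (hand-cart back at the start); 0 rangers + 1 poacher across (hand-cart there); 0 rangers + 1 poacher across (hand-cart back at the start); 0 rangers + 2 poachers across (hand-cart there); 0 rangers + 2 poachers across (hand-cart back at the start); 0 rangers + 3 poachers across (hand-cart there); 0 rangers + 3 poachers across (hand-cart back at the start); 0 rangers + 4 poachers across (hand-cart there); 1 ranger + 1 poacher across (hand-cart there); 1 ranger + 1 poacher across (hand-cart back at the start); 2 rangers + 2 poachers across (hand-cart there). So no valid plan exists.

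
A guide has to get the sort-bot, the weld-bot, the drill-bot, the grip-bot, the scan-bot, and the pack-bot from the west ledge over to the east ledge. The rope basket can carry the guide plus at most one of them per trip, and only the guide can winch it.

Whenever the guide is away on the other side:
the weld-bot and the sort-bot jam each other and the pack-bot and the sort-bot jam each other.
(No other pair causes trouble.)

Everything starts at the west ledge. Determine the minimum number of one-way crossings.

13

Counting alone: the guide can take at most 1 across per trip to the east ledge, so moving all 6 needs at least 6 loaded trips out, with a return between consecutive ones — at least 11 crossings.
The safety rule pushes this higher. Following every safe sequence of crossings, the most of the 6 that can be at the east ledge as the rope basket arrives there on crossing 11 is 5 — never all 6.
So no plan with fewer than 13 crossings exists, and this one achieves 13:
1. Guide goes to the east ledge with the sort-bot.
2. Guide goes back to the west ledge alone.
3. Guide goes to the east ledge with the weld-bot.
4. Guide goes back to the west ledge with the sort-bot.
5. Guide goes to the east ledge with the pack-bot.
6. Guide goes back to the west ledge alone.
7. Guide goes to the east ledge with the drill-bot.
8. Guide goes back to the west ledge alone.
9. Guide goes to the east ledge with the grip-bot.
10. Guide goes back to the west ledge alone.
11. Guide goes to the east ledge with the scan-bot.
12. Guide goes back to the west ledge alone.
13. Guide goes to the east ledge with the sort-bot.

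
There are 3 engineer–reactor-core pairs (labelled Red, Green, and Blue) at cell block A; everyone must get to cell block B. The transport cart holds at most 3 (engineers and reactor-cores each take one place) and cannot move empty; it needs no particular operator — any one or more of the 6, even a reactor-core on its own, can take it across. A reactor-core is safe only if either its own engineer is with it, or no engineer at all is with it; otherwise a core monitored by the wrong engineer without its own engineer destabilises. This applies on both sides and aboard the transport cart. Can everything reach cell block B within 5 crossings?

Yes

Yes — this plan uses 5 crossings (≤ 5):
1. engineer Red and reactor-core Red cross → cell block B.
2. engineer Red crosses ← cell block A.
3. engineer Blue, engineer Green, and engineer Red cross → cell block B.
4. reactor-core Red crosses ← cell block A.
5. reactor-core Blue, reactor-core Green, and reactor-core Red cross → cell block B.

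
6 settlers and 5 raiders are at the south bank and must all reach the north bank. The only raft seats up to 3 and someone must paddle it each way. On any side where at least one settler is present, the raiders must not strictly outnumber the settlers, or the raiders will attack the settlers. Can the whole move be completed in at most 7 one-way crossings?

Counting alone: each trip to the north bank takes at most 3 across and each return brings at least 1 back, so after t trips out (and t−1 returns) at most 3t − (t−1) of the 11 are across; that first reaches 11 at t = 5, so at least 9 crossings are needed.
Since 7 < 9, 7 crossings cannot be enough. (The shortest complete plan in fact takes 9:)
1. 3 raiders → the north bank.  (the south bank: 6S 2R; the north bank: 0S 3R)
2. 1 raider ← the south bank.  (the south bank: 6S 3R; the north bank: 0S 2R)
3. 3 settlers → the north bank.  (the south bank: 3S 3R; the north bank: 3S 2R)
4. 1 settler ← the south bank.  (the south bank: 4S 3R; the north bank: 2S 2R)
5. 2 settlers and 1 raider → the north bank.  (the south bank: 2S 2R; the north bank: 4S 3R)
6. 1 settler ← the south bank.  (the south bank: 3S 2R; the north bank: 3S 3R)
7. 2 settlers and 1 raider → the north bank.  (the south bank: 1S 1R; the north bank: 5S 4R)
8. 1 settler ← the south bank.  (the south bank: 2S 1R; the north bank: 4S 4R)
9. 2 settlers and 1 raider → the north bank.  (the south bank: 0S 0R; the north bank: 6S 5R)

No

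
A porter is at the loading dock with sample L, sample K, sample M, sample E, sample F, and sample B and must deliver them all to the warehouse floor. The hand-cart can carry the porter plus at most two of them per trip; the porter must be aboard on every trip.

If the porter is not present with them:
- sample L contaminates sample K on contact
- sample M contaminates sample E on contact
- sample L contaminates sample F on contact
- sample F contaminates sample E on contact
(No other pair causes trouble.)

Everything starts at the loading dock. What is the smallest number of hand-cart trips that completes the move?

7

Counting alone: the porter can take at most 2 across per trip to the warehouse floor, so moving all 6 needs at least 3 loaded trips out, with a return between consecutive ones — at least 5 crossings.
The safety rule pushes this higher. Following every safe sequence of crossings, the most of the 6 that can be at the warehouse floor as the hand-cart arrives there on crossing 5 is 5 — never all 6.
So no plan with fewer than 7 crossings exists, and this one achieves 7:
1. Porter goes to the warehouse floor with sample E and sample L.
2. Porter goes back to the loading dock alone.
3. Porter goes to the warehouse floor with sample K and sample M.
4. Porter goes back to the loading dock with sample E and sample L.
5. Porter goes to the warehouse floor with sample B and sample F.
6. Porter goes back to the loading dock alone.
7. Porter goes to the warehouse floor with sample E and sample L.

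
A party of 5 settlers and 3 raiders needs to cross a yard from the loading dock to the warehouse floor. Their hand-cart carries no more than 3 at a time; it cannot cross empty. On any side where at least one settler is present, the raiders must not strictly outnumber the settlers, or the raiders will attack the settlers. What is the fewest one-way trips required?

Counting alone: each trip to the warehouse floor takes at most 3 across and each return brings at least 1 back, so after t trips out (and t−1 returns) at most 3t − (t−1) of the 8 are across; that first reaches 8 at t = 4, so at least 7 crossings are needed.
The plan below uses exactly 7 crossings, so it is optimal:
1. 2 raiders → the warehouse floor.  (the loading dock: 5S 1R; the warehouse floor: 0S 2R)
2. 1 raider ← the loading dock.  (the loading dock: 5S 2R; the warehouse floor: 0S 1R)
3. 2 settlers and 1 raider → the warehouse floor.  (the loading dock: 3S 1R; the warehouse floor: 2S 2R)
4. 1 raider ← the loading dock.  (the loading dock: 3S 2R; the warehouse floor: 2S 1R)
5. 1 settler and 2 raiders → the warehouse floor.  (the loading dock: 2S 0R; the warehouse floor: 3S 3R)
6. 1 raider ← the loading dock.  (the loading dock: 2S 1R; the warehouse floor: 3S 2R)
7. 2 settlers and 1 raider → the warehouse floor.  (the loading dock: 0S 0R; the warehouse floor: 5S 3R)

7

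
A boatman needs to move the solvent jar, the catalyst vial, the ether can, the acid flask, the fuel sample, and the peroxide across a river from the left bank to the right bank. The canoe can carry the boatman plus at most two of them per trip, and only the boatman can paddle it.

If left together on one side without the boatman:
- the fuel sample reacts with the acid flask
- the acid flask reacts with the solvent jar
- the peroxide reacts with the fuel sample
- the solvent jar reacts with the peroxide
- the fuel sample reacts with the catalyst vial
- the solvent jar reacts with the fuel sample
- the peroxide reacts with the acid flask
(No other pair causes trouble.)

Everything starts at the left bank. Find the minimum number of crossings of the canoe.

impossible

Whatever the first load, the items left behind include a forbidden pair without the boatman. No opening move is safe, so no plan exists.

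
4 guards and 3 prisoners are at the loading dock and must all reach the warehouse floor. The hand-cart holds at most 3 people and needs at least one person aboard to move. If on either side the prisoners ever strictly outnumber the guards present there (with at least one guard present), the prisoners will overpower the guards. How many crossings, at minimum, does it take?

Counting alone: each trip to the warehouse floor takes at most 3 across and each return brings at least 1 back, so after t trips out (and t−1 returns) at most 3t − (t−1) of the 7 are across; that first reaches 7 at t = 3, so at least 5 crossings are needed.
The plan below uses exactly 5 crossings, so it is optimal:
1. 3 prisoners → the warehouse floor.  (the loading dock: 4G 0P; the warehouse floor: 0G 3P)
2. 1 prisoner ← the loading dock.  (the loading dock: 4G 1P; the warehouse floor: 0G 2P)
3. 3 guards → the warehouse floor.  (the loading dock: 1G 1P; the warehouse floor: 3G 2P)
4. 1 guard ← the loading dock.  (the loading dock: 2G 1P; the warehouse floor: 2G 2P)
5. 2 guards and 1 prisoner → the warehouse floor.  (the loading dock: 0G 0P; the warehouse floor: 4G 3P)

5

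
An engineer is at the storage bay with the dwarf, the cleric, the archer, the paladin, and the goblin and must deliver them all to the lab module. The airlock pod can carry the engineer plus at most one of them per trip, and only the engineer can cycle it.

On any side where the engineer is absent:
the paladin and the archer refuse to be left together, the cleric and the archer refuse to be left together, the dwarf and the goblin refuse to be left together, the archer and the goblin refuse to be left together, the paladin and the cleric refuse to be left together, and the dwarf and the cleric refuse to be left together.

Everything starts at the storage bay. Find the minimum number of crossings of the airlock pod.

Whatever the first load, the items left behind include a forbidden pair without the engineer. No opening move is safe, so no plan exists.

impossible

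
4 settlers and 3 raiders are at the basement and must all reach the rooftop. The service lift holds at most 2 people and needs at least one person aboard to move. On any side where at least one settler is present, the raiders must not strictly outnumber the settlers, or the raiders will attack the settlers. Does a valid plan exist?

1. 2 raiders → the rooftop.  (the basement: 4S 1R; the rooftop: 0S 2R)
2. 1 raider ← the basement.  (the basement: 4S 2R; the rooftop: 0S 1R)
3. 2 raiders → the rooftop.  (the basement: 4S 0R; the rooftop: 0S 3R)
4. 1 raider ← the basement.  (the basement: 4S 1R; the rooftop: 0S 2R)
5. 2 settlers → the rooftop.  (the basement: 2S 1R; the rooftop: 2S 2R)
6. 1 raider ← the basement.  (the basement: 2S 2R; the rooftop: 2S 1R)
7. 1 settler and 1 raider → the rooftop.  (the basement: 1S 1R; the rooftop: 3S 2R)
8. 1 settler ← the basement.  (the basement: 2S 1R; the rooftop: 2S 2R)
9. 1 settler and 1 raider → the rooftop.  (the basement: 1S 0R; the rooftop: 3S 3R)
10. 1 raider ← the basement.  (the basement: 1S 1R; the rooftop: 3S 2R)
11. 1 settler and 1 raider → the rooftop.  (the basement: 0S 0R; the rooftop: 4S 3R)

Yes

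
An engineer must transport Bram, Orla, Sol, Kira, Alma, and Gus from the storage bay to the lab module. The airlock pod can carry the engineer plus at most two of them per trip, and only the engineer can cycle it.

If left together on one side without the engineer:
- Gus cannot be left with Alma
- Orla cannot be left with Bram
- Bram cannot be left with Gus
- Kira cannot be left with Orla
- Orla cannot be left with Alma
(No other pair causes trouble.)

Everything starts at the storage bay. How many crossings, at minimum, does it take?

7

Counting alone: the engineer can take at most 2 across per trip to the lab module, so moving all 6 needs at least 3 loaded trips out, with a return between consecutive ones — at least 5 crossings.
The safety rule pushes this higher. Following every safe sequence of crossings, the most of the 6 that can be at the lab module as the airlock pod arrives there on crossing 5 is 5 — never all 6.
So no plan with fewer than 7 crossings exists, and this one achieves 7:
1. Engineer goes to the lab module with Gus and Orla.
2. Engineer goes back to the storage bay alone.
3. Engineer goes to the lab module with Bram and Sol.
4. Engineer goes back to the storage bay with Gus and Orla.
5. Engineer goes to the lab module with Alma and Kira.
6. Engineer goes back to the storage bay alone.
7. Engineer goes to the lab module with Gus and Orla.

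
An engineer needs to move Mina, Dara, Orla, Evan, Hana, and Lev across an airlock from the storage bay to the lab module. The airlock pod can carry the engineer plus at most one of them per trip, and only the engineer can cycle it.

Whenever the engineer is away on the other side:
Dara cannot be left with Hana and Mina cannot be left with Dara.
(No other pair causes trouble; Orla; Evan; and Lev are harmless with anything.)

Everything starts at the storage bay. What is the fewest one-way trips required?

Counting alone: the engineer can take at most 1 across per trip to the lab module, so moving all 6 needs at least 6 loaded trips out, with a return between consecutive ones — at least 11 crossings.
The safety rule pushes this higher. Following every safe sequence of crossings, the most of the 6 that can be at the lab module as the airlock pod arrives there on crossing 11 is 5 — never all 6.
So no plan with fewer than 13 crossings exists, and this one achieves 13:
1. Engineer goes to the lab module with Dara.  [the storage bay: Evan, Hana, Lev, Mina, Orla | the lab module: Dara]
2. Engineer goes back to the storage bay alone.  [the storage bay: Evan, Hana, Lev, Mina, Orla | the lab module: Dara]
3. Engineer goes to the lab module with Mina.  [the storage bay: Evan, Hana, Lev, Orla | the lab module: Dara, Mina]
4. Engineer goes back to the storage bay with Dara.  [the storage bay: Dara, Evan, Hana, Lev, Orla | the lab module: Mina]
5. Engineer goes to the lab module with Hana.  [the storage bay: Dara, Evan, Lev, Orla | the lab module: Hana, Mina]
6. Engineer goes back to the storage bay alone.  [the storage bay: Dara, Evan, Lev, Orla | the lab module: Hana, Mina]
7. Engineer goes to the lab module with Orla.  [the storage bay: Dara, Evan, Lev | the lab module: Hana, Mina, Orla]
8. Engineer goes back to the storage bay alone.  [the storage bay: Dara, Evan, Lev | the lab module: Hana, Mina, Orla]
9. Engineer goes to the lab module with Evan.  [the storage bay: Dara, Lev | the lab module: Evan, Hana, Mina, Orla]
10. Engineer goes back to the storage bay alone.  [the storage bay: Dara, Lev | the lab module: Evan, Hana, Mina, Orla]
11. Engineer goes to the lab module with Lev.  [the storage bay: Dara | the lab module: Evan, Hana, Lev, Mina, Orla]
12. Engineer goes back to the storage bay alone.  [the storage bay: Dara | the lab module: Evan, Hana, Lev, Mina, Orla]
13. Engineer goes to the lab module with Dara.  [the storage bay: — | the lab module: Dara, Evan, Hana, Lev, Mina, Orla]

13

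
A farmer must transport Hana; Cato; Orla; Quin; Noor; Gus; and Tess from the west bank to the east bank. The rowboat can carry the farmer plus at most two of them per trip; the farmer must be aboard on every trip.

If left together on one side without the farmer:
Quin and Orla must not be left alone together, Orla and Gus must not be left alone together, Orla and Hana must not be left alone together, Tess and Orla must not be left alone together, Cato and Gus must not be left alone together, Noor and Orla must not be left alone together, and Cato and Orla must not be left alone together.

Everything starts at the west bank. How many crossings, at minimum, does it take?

11

Counting alone: the farmer can take at most 2 across per trip to the east bank, so moving all 7 needs at least 4 loaded trips out, with a return between consecutive ones — at least 7 crossings.
The safety rule pushes this higher. Following every safe sequence of crossings, the most of the 7 that can be at the east bank as the rowboat arrives there on crossings 7, 9 is 5, 6 respectively — never all 7.
So no plan with fewer than 11 crossings exists, and this one achieves 11:
1. Farmer goes to the east bank with Cato and Orla.  [the west bank: Gus, Hana, Noor, Quin, Tess | the east bank: Cato, Orla]
2. Farmer goes back to the west bank with Cato.  [the west bank: Cato, Gus, Hana, Noor, Quin, Tess | the east bank: Orla]
3. Farmer goes to the east bank with Cato and Hana.  [the west bank: Gus, Noor, Quin, Tess | the east bank: Cato, Hana, Orla]
4. Farmer goes back to the west bank with Orla.  [the west bank: Gus, Noor, Orla, Quin, Tess | the east bank: Cato, Hana]
5. Farmer goes to the east bank with Orla and Quin.  [the west bank: Gus, Noor, Tess | the east bank: Cato, Hana, Orla, Quin]
6. Farmer goes back to the west bank with Orla.  [the west bank: Gus, Noor, Orla, Tess | the east bank: Cato, Hana, Quin]
7. Farmer goes to the east bank with Noor and Orla.  [the west bank: Gus, Tess | the east bank: Cato, Hana, Noor, Orla, Quin]
8. Farmer goes back to the west bank with Orla.  [the west bank: Gus, Orla, Tess | the east bank: Cato, Hana, Noor, Quin]
9. Farmer goes to the east bank with Orla and Tess.  [the west bank: Gus | the east bank: Cato, Hana, Noor, Orla, Quin, Tess]
10. Farmer goes back to the west bank with Orla.  [the west bank: Gus, Orla | the east bank: Cato, Hana, Noor, Quin, Tess]
11. Farmer goes to the east bank with Gus and Orla.  [the west bank: — | the east bank: Cato, Gus, Hana, Noor, Orla, Quin, Tess]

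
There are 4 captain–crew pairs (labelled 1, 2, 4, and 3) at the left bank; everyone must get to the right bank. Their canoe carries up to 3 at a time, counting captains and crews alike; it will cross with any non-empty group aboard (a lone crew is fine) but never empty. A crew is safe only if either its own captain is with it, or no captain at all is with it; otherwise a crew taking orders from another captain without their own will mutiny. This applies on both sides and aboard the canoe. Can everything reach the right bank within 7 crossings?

Counting alone: each trip to the right bank takes at most 3 across and each return brings at least 1 back, so after t trips out (and t−1 returns) at most 3t − (t−1) of the 8 are across; that first reaches 8 at t = 4, so at least 7 crossings are needed.
The safety rule pushes this higher. Following every safe sequence of crossings, the most of the 8 that can be at the right bank as the canoe arrives there on crossing 7 is 7 — never all 8.
So the move cannot be finished within 7 crossings. (The shortest complete plan takes 9:)
1. captain 1 and crew 1 cross → the right bank.
2. captain 1 crosses ← the left bank.
3. captain 1, captain 2, and crew 2 cross → the right bank.
4. captain 1 and crew 1 cross ← the left bank.
5. captain 1, captain 3, and captain 4 cross → the right bank.
6. crew 2 crosses ← the left bank.
7. crew 1 and crew 2 cross → the right bank.
8. crew 1 crosses ← the left bank.
9. crew 1, crew 3, and crew 4 cross → the right bank.

No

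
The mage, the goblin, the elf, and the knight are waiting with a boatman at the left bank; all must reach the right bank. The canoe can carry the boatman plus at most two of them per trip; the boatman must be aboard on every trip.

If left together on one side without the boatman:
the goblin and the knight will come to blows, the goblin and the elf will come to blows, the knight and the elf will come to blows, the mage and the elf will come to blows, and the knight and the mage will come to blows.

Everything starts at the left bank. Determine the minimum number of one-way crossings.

5

Counting alone: the boatman can take at most 2 across per trip to the right bank, so moving all 4 needs at least 2 loaded trips out, with a return between consecutive ones — at least 3 crossings.
The safety rule pushes this higher. Following every safe sequence of crossings, the most of the 4 that can be at the right bank as the canoe arrives there on crossing 3 is 3 — never all 4.
So no plan with fewer than 5 crossings exists, and this one achieves 5:
1. Boatman goes to the right bank with the elf and the knight.
2. Boatman goes back to the left bank with the elf.
3. Boatman goes to the right bank with the goblin and the mage.
4. Boatman goes back to the left bank with the knight.
5. Boatman goes to the right bank with the elf and the knight.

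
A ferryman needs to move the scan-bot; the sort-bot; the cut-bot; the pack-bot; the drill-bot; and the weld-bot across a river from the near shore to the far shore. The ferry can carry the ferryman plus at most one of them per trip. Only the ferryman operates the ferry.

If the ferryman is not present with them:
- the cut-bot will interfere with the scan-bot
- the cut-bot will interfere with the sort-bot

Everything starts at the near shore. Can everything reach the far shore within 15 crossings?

Yes — this plan uses 13 crossings (≤ 15):
1. Ferryman goes to the far shore with the cut-bot.  [the near shore: the drill-bot, the pack-bot, the scan-bot, the sort-bot, the weld-bot | the far shore: the cut-bot]
2. Ferryman goes back to the near shore alone.  [the near shore: the drill-bot, the pack-bot, the scan-bot, the sort-bot, the weld-bot | the far shore: the cut-bot]
3. Ferryman goes to the far shore with the scan-bot.  [the near shore: the drill-bot, the pack-bot, the sort-bot, the weld-bot | the far shore: the cut-bot, the scan-bot]
4. Ferryman goes back to the near shore with the cut-bot.  [the near shore: the cut-bot, the drill-bot, the pack-bot, the sort-bot, the weld-bot | the far shore: the scan-bot]
5. Ferryman goes to the far shore with the sort-bot.  [the near shore: the cut-bot, the drill-bot, the pack-bot, the weld-bot | the far shore: the scan-bot, the sort-bot]
6. Ferryman goes back to the near shore alone.  [the near shore: the cut-bot, the drill-bot, the pack-bot, the weld-bot | the far shore: the scan-bot, the sort-bot]
7. Ferryman goes to the far shore with the pack-bot.  [the near shore: the cut-bot, the drill-bot, the weld-bot | the far shore: the pack-bot, the scan-bot, the sort-bot]
8. Ferryman goes back to the near shore alone.  [the near shore: the cut-bot, the drill-bot, the weld-bot | the far shore: the pack-bot, the scan-bot, the sort-bot]
9. Ferryman goes to the far shore with the drill-bot.  [the near shore: the cut-bot, the weld-bot | the far shore: the drill-bot, the pack-bot, the scan-bot, the sort-bot]
10. Ferryman goes back to the near shore alone.  [the near shore: the cut-bot, the weld-bot | the far shore: the drill-bot, the pack-bot, the scan-bot, the sort-bot]
11. Ferryman goes to the far shore with the weld-bot.  [the near shore: the cut-bot | the far shore: the drill-bot, the pack-bot, the scan-bot, the sort-bot, the weld-bot]
12. Ferryman goes back to the near shore alone.  [the near shore: the cut-bot | the far shore: the drill-bot, the pack-bot, the scan-bot, the sort-bot, the weld-bot]
13. Ferryman goes to the far shore with the cut-bot.  [the near shore: — | the far shore: the cut-bot, the drill-bot, the pack-bot, the scan-bot, the sort-bot, the weld-bot]

Yes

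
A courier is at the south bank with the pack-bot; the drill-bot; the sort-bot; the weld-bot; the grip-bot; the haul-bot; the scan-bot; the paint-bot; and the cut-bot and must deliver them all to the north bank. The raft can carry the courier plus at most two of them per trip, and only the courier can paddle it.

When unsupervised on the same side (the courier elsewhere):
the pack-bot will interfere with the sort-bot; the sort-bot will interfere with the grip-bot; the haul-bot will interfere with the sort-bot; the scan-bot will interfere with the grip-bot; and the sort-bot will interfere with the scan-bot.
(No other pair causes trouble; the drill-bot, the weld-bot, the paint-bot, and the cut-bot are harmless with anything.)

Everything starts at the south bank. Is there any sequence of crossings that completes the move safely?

Yes

1. Courier goes to the north bank with the grip-bot and the sort-bot.  [the south bank: the cut-bot, the drill-bot, the haul-bot, the pack-bot, the paint-bot, the scan-bot, the weld-bot | the north bank: the grip-bot, the sort-bot]
2. Courier goes back to the south bank with the sort-bot.  [the south bank: the cut-bot, the drill-bot, the haul-bot, the pack-bot, the paint-bot, the scan-bot, the sort-bot, the weld-bot | the north bank: the grip-bot]
3. Courier goes to the north bank with the pack-bot and the sort-bot.  [the south bank: the cut-bot, the drill-bot, the haul-bot, the paint-bot, the scan-bot, the weld-bot | the north bank: the grip-bot, the pack-bot, the sort-bot]
4. Courier goes back to the south bank with the sort-bot.  [the south bank: the cut-bot, the drill-bot, the haul-bot, the paint-bot, the scan-bot, the sort-bot, the weld-bot | the north bank: the grip-bot, the pack-bot]
5. Courier goes to the north bank with the drill-bot and the sort-bot.  [the south bank: the cut-bot, the haul-bot, the paint-bot, the scan-bot, the weld-bot | the north bank: the drill-bot, the grip-bot, the pack-bot, the sort-bot]
6. Courier goes back to the south bank with the sort-bot.  [the south bank: the cut-bot, the haul-bot, the paint-bot, the scan-bot, the sort-bot, the weld-bot | the north bank: the drill-bot, the grip-bot, the pack-bot]
7. Courier goes to the north bank with the sort-bot and the weld-bot.  [the south bank: the cut-bot, the haul-bot, the paint-bot, the scan-bot | the north bank: the drill-bot, the grip-bot, the pack-bot, the sort-bot, the weld-bot]
8. Courier goes back to the south bank with the sort-bot.  [the south bank: the cut-bot, the haul-bot, the paint-bot, the scan-bot, the sort-bot | the north bank: the drill-bot, the grip-bot, the pack-bot, the weld-bot]
9. Courier goes to the north bank with the haul-bot and the sort-bot.  [the south bank: the cut-bot, the paint-bot, the scan-bot | the north bank: the drill-bot, the grip-bot, the haul-bot, the pack-bot, the sort-bot, the weld-bot]
10. Courier goes back to the south bank with the sort-bot.  [the south bank: the cut-bot, the paint-bot, the scan-bot, the sort-bot | the north bank: the drill-bot, the grip-bot, the haul-bot, the pack-bot, the weld-bot]
11. Courier goes to the north bank with the paint-bot and the sort-bot.  [the south bank: the cut-bot, the scan-bot | the north bank: the drill-bot, the grip-bot, the haul-bot, the pack-bot, the paint-bot, the sort-bot, the weld-bot]
12. Courier goes back to the south bank with the sort-bot.  [the south bank: the cut-bot, the scan-bot, the sort-bot | the north bank: the drill-bot, the grip-bot, the haul-bot, the pack-bot, the paint-bot, the weld-bot]
13. Courier goes to the north bank with the cut-bot and the sort-bot.  [the south bank: the scan-bot | the north bank: the cut-bot, the drill-bot, the grip-bot, the haul-bot, the pack-bot, the paint-bot, the sort-bot, the weld-bot]
14. Courier goes back to the south bank with the sort-bot.  [the south bank: the scan-bot, the sort-bot | the north bank: the cut-bot, the drill-bot, the grip-bot, the haul-bot, the pack-bot, the paint-bot, the weld-bot]
15. Courier goes to the north bank with the scan-bot and the sort-bot.  [the south bank: — | the north bank: the cut-bot, the drill-bot, the grip-bot, the haul-bot, the pack-bot, the paint-bot, the scan-bot, the sort-bot, the weld-bot]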